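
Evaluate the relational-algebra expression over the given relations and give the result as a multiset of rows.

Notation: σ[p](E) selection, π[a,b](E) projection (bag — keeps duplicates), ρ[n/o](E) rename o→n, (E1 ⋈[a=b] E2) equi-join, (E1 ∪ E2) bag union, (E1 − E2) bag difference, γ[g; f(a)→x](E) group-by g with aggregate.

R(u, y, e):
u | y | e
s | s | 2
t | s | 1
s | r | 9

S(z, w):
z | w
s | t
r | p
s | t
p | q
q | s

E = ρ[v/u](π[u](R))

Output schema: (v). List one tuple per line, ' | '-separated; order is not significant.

Stepwise |·|:
  R → 3
  π[u](R) → 3
  ρ[v/u](π[u](R)) → 3

== RESULT ==
v
s
s
t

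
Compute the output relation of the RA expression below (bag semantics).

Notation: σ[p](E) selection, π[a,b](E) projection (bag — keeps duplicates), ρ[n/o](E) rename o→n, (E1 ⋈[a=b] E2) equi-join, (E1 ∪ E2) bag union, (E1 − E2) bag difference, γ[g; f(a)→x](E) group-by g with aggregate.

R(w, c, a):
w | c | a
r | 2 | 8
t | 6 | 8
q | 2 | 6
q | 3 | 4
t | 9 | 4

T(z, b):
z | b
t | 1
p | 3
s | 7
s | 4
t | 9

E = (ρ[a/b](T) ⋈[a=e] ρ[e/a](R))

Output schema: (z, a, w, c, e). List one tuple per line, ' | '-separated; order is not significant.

Stepwise |·|:
  T → 5
  ρ[a/b](T) → 5
  R → 5
  ρ[e/a](R) → 5
  (ρ[a/b](T) ⋈[a=e] ρ[e/a](R)) → 2

== RESULT ==
z | a | w | c | e
s | 4 | q | 3 | 4
s | 4 | t | 9 | 4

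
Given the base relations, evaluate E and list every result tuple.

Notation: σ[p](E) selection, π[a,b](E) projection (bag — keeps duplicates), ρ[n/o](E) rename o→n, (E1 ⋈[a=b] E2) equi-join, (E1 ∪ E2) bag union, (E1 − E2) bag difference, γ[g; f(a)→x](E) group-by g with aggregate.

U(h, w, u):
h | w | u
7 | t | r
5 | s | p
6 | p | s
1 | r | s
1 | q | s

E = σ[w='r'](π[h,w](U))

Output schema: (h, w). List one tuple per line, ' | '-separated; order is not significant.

Row counts bottom-up:
  U → 5
  π[h,w](U) → 5
  σ[w='r'](π[h,w](U)) → 1

== RESULT ==
h | w
1 | r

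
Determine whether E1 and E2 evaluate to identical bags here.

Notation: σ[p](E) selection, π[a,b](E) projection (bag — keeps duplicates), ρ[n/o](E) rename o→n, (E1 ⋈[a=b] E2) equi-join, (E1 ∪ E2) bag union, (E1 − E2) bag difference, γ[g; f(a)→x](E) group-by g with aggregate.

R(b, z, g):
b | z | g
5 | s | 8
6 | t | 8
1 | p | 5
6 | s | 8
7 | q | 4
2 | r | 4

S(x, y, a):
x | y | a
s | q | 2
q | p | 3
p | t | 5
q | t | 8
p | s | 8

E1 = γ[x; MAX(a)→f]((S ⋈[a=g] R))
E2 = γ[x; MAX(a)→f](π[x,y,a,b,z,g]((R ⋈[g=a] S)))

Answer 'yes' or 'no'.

E1 row counts bottom-up:
  S → 5
  R → 6
  (S ⋈[a=g] R) → 7
  γ[x; MAX(a)→f]((S ⋈[a=g] R)) → 2
E2 row counts bottom-up:
  R → 6
  S → 5
  (R ⋈[g=a] S) → 7
  π[x,y,a,b,z,g]((R ⋈[g=a] S)) → 7
  γ[x; MAX(a)→f](π[x,y,a,b,z,g]((R ⋈[g=a] S))) → 2

E1 and E2 produce the same multiset:
x | f
p | 8
q | 8

yes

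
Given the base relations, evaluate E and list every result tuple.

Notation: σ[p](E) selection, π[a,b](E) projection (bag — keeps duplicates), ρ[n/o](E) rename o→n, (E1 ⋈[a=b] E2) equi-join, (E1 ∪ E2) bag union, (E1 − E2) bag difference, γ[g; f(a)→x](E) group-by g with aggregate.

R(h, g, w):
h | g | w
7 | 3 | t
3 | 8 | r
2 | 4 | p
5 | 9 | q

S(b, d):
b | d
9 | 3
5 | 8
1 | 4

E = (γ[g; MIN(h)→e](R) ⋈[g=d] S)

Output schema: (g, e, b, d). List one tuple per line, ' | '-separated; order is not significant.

Stepwise |·|:
  R → 4
  γ[g; MIN(h)→e](R) → 4
  S → 3
  (γ[g; MIN(h)→e](R) ⋈[g=d] S) → 3

== RESULT ==
g | e | b | d
3 | 7 | 9 | 3
4 | 2 | 1 | 4
8 | 3 | 5 | 8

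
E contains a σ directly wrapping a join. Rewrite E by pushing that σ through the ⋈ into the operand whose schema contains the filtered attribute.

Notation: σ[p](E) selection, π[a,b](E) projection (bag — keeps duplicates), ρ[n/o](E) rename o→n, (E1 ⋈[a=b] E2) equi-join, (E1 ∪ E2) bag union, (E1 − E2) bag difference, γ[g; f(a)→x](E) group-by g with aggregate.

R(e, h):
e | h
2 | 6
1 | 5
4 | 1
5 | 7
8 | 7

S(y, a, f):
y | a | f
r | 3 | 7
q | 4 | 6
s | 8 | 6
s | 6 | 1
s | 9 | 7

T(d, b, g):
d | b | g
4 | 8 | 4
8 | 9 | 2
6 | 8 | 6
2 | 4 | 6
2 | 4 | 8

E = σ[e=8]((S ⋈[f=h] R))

σ filters on e, owned by the right side.
E' = (S ⋈[f=h] σ[e=8](R))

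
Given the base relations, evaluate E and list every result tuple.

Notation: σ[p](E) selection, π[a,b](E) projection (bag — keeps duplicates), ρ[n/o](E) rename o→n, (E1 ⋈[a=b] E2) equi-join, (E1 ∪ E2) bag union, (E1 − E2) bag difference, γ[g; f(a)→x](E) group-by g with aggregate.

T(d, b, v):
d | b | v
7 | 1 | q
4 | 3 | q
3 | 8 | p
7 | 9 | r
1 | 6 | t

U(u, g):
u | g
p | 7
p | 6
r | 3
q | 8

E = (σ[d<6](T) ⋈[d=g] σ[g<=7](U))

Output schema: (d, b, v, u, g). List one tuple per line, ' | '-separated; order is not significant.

Subexpression sizes:
  T → 5
  σ[d<6](T) → 3
  U → 4
  σ[g<=7](U) → 3
  (σ[d<6](T) ⋈[d=g] σ[g<=7](U)) → 1

== RESULT ==
d | b | v | u | g
3 | 8 | p | r | 3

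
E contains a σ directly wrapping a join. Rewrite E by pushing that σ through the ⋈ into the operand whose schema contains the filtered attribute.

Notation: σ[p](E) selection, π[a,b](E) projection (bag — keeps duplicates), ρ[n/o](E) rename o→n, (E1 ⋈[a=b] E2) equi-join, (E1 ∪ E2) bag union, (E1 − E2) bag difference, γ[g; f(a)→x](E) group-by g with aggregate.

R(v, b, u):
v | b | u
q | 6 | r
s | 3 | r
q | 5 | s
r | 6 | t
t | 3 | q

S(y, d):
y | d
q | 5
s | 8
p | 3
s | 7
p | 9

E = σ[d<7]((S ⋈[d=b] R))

σ filters on d, owned by the left side.
E' = (σ[d<7](S) ⋈[d=b] R)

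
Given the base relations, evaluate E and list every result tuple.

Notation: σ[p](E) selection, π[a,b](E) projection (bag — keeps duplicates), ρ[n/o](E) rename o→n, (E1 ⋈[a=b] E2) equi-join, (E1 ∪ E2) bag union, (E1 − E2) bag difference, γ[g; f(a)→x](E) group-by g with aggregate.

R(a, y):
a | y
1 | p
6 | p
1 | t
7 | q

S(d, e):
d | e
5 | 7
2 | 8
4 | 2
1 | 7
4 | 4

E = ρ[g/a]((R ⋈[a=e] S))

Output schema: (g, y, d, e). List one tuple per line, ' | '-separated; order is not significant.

Stepwise |·|:
  R → 4
  S → 5
  (R ⋈[a=e] S) → 2
  ρ[g/a]((R ⋈[a=e] S)) → 2

== RESULT ==
g | y | d | e
7 | q | 1 | 7
7 | q | 5 | 7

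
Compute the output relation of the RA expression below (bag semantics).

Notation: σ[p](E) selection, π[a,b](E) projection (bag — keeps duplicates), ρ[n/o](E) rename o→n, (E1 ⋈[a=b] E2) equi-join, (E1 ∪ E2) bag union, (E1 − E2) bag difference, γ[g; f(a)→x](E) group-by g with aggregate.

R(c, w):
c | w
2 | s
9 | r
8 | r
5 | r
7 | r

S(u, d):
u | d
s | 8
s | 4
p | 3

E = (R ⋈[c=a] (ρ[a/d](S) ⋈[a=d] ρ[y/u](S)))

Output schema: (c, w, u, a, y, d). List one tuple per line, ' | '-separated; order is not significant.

Subexpression sizes:
  R → 5
  S → 3
  ρ[a/d](S) → 3
  S → 3
  ρ[y/u](S) → 3
  (ρ[a/d](S) ⋈[a=d] ρ[y/u](S)) → 3
  (R ⋈[c=a] (ρ[a/d](S) ⋈[a=d] ρ[y/u](S))) → 1

== RESULT ==
c | w | u | a | y | d
8 | r | s | 8 | s | 8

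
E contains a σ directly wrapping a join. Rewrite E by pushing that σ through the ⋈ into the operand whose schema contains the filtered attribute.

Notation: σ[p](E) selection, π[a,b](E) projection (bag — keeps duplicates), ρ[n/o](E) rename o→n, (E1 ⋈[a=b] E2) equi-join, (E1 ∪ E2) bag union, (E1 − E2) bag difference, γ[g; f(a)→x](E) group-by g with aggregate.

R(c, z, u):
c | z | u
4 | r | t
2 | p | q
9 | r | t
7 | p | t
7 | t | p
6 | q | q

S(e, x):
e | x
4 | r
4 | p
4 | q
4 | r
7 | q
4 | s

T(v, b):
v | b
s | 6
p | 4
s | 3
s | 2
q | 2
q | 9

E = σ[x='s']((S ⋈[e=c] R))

σ filters on x, owned by the left side.
E' = (σ[x='s'](S) ⋈[e=c] R)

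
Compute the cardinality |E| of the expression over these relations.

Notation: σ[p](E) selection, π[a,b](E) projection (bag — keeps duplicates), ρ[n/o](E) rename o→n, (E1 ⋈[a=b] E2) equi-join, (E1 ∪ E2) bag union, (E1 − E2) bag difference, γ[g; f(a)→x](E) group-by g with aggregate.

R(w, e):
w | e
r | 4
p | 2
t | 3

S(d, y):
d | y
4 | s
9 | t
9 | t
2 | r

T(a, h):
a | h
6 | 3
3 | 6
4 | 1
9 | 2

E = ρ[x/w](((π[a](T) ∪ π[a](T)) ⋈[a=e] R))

Stepwise |·|:
  T → 4
  π[a](T) → 4
  T → 4
  π[a](T) → 4
  (π[a](T) ∪ π[a](T)) → 8
  R → 3
  ((π[a](T) ∪ π[a](T)) ⋈[a=e] R) → 4
  ρ[x/w](((π[a](T) ∪ π[a](T)) ⋈[a=e] R)) → 4

|E| = 4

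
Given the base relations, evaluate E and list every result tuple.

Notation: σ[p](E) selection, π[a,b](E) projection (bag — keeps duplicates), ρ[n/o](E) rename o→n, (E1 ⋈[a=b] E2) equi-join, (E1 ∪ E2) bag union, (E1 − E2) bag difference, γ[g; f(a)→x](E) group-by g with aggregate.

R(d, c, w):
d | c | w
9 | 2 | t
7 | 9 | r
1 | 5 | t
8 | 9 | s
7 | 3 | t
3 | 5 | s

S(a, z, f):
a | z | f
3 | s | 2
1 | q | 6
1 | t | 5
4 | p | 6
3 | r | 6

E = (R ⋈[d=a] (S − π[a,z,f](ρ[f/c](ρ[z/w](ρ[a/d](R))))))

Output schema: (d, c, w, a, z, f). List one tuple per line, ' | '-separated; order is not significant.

Per-node cardinality:
  R → 6
  S → 5
  R → 6
  ρ[a/d](R) → 6
  ρ[z/w](ρ[a/d](R)) → 6
  ρ[f/c](ρ[z/w](ρ[a/d](R))) → 6
  π[a,z,f](ρ[f/c](ρ[z/w](ρ[a/d](R)))) → 6
  (S − π[a,z,f](ρ[f/c](ρ[z/w](ρ[a/d](R))))) → 4
  (R ⋈[d=a] (S − π[a,z,f](ρ[f/c](ρ[z/w](ρ[a/d](R)))))) → 3

== RESULT ==
d | c | w | a | z | f
1 | 5 | t | 1 | q | 6
3 | 5 | s | 3 | r | 6
3 | 5 | s | 3 | s | 2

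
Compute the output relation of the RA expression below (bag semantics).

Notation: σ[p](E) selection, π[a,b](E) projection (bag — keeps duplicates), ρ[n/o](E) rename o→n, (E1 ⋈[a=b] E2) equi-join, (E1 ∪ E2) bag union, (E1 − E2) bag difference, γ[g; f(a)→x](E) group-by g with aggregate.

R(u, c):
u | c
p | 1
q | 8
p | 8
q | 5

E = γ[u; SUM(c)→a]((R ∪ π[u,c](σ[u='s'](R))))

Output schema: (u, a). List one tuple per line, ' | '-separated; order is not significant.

Per-node cardinality:
  R → 4
  R → 4
  σ[u='s'](R) → 0
  π[u,c](σ[u='s'](R)) → 0
  (R ∪ π[u,c](σ[u='s'](R))) → 4
  γ[u; SUM(c)→a]((R ∪ π[u,c](σ[u='s'](R)))) → 2

== RESULT ==
u | a
p | 9
q | 13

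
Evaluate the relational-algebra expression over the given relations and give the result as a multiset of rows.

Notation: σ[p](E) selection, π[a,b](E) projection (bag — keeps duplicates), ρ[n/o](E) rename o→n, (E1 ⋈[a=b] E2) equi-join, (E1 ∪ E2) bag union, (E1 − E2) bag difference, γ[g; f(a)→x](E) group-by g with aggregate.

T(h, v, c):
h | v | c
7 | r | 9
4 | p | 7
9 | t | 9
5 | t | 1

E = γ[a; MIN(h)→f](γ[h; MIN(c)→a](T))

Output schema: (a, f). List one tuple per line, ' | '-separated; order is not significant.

Per-node cardinality:
  T → 4
  γ[h; MIN(c)→a](T) → 4
  γ[a; MIN(h)→f](γ[h; MIN(c)→a](T)) → 3

== RESULT ==
a | f
1 | 5
7 | 4
9 | 7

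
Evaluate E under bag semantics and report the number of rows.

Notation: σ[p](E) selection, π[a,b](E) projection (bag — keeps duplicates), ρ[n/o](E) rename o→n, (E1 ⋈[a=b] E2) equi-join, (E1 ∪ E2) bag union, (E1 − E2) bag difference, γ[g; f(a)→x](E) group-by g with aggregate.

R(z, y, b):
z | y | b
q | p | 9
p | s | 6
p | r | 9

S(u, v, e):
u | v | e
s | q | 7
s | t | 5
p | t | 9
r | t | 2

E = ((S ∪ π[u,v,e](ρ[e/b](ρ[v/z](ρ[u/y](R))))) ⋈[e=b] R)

Row counts bottom-up:
  S → 4
  R → 3
  ρ[u/y](R) → 3
  ρ[v/z](ρ[u/y](R)) → 3
  ρ[e/b](ρ[v/z](ρ[u/y](R))) → 3
  π[u,v,e](ρ[e/b](ρ[v/z](ρ[u/y](R)))) → 3
  (S ∪ π[u,v,e](ρ[e/b](ρ[v/z](ρ[u/y](R))))) → 7
  R → 3
  ((S ∪ π[u,v,e](ρ[e/b](ρ[v/z](ρ[u/y](R))))) ⋈[e=b] R) → 7

|E| = 7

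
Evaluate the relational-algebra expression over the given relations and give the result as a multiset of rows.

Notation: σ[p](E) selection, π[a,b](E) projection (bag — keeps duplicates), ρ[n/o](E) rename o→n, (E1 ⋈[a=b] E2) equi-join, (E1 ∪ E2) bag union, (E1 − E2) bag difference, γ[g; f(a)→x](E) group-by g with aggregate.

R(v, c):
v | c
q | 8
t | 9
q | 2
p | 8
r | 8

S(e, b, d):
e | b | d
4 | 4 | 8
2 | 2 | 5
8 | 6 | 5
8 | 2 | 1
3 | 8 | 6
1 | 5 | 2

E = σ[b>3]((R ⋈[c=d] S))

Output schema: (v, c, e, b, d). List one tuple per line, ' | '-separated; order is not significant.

Subexpression sizes:
  R → 5
  S → 6
  (R ⋈[c=d] S) → 4
  σ[b>3]((R ⋈[c=d] S)) → 4

== RESULT ==
v | c | e | b | d
p | 8 | 4 | 4 | 8
q | 2 | 1 | 5 | 2
q | 8 | 4 | 4 | 8
r | 8 | 4 | 4 | 8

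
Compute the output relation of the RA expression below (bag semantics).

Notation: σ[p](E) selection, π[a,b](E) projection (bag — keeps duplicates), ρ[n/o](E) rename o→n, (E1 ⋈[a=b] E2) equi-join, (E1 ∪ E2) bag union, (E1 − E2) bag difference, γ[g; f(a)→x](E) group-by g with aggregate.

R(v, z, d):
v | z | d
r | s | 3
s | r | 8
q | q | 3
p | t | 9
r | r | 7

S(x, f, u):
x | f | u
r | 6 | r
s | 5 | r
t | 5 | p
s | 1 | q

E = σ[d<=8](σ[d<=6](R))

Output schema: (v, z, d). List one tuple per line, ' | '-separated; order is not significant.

Per-node cardinality:
  R → 5
  σ[d<=6](R) → 2
  σ[d<=8](σ[d<=6](R)) → 2

== RESULT ==
v | z | d
q | q | 3
r | s | 3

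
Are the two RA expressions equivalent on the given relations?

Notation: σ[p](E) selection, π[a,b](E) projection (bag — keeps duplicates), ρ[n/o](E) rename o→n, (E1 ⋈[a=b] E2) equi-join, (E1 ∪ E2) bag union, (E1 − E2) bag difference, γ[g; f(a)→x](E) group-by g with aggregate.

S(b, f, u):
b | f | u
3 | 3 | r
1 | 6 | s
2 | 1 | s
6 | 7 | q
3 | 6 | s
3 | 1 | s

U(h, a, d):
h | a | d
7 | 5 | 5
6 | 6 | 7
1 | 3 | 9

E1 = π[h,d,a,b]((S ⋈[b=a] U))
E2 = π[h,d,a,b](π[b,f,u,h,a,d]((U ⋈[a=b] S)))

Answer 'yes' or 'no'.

E1 per-node cardinality:
  S → 6
  U → 3
  (S ⋈[b=a] U) → 4
  π[h,d,a,b]((S ⋈[b=a] U)) → 4
E2 per-node cardinality:
  U → 3
  S → 6
  (U ⋈[a=b] S) → 4
  π[b,f,u,h,a,d]((U ⋈[a=b] S)) → 4
  π[h,d,a,b](π[b,f,u,h,a,d]((U ⋈[a=b] S))) → 4

E1 and E2 produce the same multiset:
h | d | a | b
1 | 9 | 3 | 3
1 | 9 | 3 | 3
1 | 9 | 3 | 3
6 | 7 | 6 | 6

yes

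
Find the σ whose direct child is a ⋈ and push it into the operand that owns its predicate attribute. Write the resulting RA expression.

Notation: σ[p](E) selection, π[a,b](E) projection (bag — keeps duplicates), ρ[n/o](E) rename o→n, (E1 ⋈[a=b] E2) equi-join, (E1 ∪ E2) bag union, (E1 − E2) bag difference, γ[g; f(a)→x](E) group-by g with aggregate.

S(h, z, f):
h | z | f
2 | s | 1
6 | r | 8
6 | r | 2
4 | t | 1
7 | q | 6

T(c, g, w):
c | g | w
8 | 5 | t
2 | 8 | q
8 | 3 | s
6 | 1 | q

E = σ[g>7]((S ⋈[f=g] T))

σ filters on g, owned by the right side.
E' = (S ⋈[f=g] σ[g>7](T))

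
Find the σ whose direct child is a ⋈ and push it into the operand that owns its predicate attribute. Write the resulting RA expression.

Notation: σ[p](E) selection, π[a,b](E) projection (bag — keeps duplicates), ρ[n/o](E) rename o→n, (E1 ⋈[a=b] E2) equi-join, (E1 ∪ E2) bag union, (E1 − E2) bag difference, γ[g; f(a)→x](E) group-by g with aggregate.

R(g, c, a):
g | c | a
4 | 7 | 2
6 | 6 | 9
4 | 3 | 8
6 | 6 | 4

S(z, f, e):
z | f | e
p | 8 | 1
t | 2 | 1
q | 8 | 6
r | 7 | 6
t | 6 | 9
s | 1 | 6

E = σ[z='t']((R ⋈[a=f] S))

σ filters on z, owned by the right side.
E' = (R ⋈[a=f] σ[z='t'](S))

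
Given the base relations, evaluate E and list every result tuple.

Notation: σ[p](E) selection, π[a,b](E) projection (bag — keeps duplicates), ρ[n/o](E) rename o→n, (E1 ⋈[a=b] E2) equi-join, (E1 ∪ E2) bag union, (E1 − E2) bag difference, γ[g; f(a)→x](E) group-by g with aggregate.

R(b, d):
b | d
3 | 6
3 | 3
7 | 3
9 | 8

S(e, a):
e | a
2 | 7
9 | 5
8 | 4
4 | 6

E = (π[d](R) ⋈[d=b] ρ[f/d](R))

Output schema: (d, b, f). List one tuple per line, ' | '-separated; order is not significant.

Per-node cardinality:
  R → 4
  π[d](R) → 4
  R → 4
  ρ[f/d](R) → 4
  (π[d](R) ⋈[d=b] ρ[f/d](R)) → 4

== RESULT ==
d | b | f
3 | 3 | 3
3 | 3 | 3
3 | 3 | 6
3 | 3 | 6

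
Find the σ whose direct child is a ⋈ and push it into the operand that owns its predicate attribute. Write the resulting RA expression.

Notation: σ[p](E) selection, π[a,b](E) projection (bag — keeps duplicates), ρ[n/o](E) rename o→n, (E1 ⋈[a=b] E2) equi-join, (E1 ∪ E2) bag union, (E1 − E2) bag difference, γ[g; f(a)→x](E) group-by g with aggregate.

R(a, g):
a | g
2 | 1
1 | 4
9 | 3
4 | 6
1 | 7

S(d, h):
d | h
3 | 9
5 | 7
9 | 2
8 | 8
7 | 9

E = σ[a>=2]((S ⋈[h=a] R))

σ filters on a, owned by the right side.
E' = (S ⋈[h=a] σ[a>=2](R))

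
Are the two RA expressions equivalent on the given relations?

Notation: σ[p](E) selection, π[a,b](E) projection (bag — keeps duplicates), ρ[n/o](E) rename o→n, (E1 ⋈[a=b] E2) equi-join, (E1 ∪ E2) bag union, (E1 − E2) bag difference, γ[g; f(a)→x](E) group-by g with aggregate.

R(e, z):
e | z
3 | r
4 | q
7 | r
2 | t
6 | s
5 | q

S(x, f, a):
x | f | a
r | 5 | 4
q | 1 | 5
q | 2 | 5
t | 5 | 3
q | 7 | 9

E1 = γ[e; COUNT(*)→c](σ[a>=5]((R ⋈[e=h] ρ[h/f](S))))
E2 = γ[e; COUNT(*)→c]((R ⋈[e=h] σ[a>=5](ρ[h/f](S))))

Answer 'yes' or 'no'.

E1 per-node cardinality:
  R → 6
  S → 5
  ρ[h/f](S) → 5
  (R ⋈[e=h] ρ[h/f](S)) → 4
  σ[a>=5]((R ⋈[e=h] ρ[h/f](S))) → 2
  γ[e; COUNT(*)→c](σ[a>=5]((R ⋈[e=h] ρ[h/f](S)))) → 2
E2 per-node cardinality:
  R → 6
  S → 5
  ρ[h/f](S) → 5
  σ[a>=5](ρ[h/f](S)) → 3
  (R ⋈[e=h] σ[a>=5](ρ[h/f](S))) → 2
  γ[e; COUNT(*)→c]((R ⋈[e=h] σ[a>=5](ρ[h/f](S)))) → 2

E1 and E2 produce the same multiset:
e | c
2 | 1
7 | 1

yes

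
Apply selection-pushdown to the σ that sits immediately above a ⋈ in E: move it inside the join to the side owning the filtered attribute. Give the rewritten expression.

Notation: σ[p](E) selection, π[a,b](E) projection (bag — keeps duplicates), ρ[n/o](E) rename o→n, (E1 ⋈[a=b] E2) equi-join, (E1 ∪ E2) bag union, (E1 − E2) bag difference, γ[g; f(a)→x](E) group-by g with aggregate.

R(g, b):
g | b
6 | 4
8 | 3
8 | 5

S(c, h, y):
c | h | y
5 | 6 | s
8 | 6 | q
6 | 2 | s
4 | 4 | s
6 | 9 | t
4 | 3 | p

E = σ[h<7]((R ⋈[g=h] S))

σ filters on h, owned by the right side.
E' = (R ⋈[g=h] σ[h<7](S))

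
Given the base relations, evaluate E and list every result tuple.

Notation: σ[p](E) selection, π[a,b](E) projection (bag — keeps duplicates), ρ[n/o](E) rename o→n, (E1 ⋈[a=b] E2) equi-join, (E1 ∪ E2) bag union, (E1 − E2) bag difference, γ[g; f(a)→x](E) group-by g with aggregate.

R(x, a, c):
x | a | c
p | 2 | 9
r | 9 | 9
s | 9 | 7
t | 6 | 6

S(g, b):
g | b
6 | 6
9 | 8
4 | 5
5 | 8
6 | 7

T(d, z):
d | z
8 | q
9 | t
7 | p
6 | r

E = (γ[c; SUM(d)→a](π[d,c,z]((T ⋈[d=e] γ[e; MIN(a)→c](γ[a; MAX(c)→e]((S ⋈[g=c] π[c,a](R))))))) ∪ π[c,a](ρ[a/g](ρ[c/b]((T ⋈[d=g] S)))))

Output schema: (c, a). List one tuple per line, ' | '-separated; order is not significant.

Per-node cardinality:
  T → 4
  S → 5
  R → 4
  π[c,a](R) → 4
  (S ⋈[g=c] π[c,a](R)) → 4
  γ[a; MAX(c)→e]((S ⋈[g=c] π[c,a](R))) → 3
  γ[e; MIN(a)→c](γ[a; MAX(c)→e]((S ⋈[g=c] π[c,a](R)))) → 2
  (T ⋈[d=e] γ[e; MIN(a)→c](γ[a; MAX(c)→e]((S ⋈[g=c] π[c,a](R))))) → 2
  π[d,c,z]((T ⋈[d=e] γ[e; MIN(a)→c](γ[a; MAX(c)→e]((S ⋈[g=c] π[c,a](R)))))) → 2
  γ[c; SUM(d)→a](π[d,c,z]((T ⋈[d=e] γ[e; MIN(a)→c](γ[a; MAX(c)→e]((S ⋈[g=c] π[c,a](R))))))) → 2
  T → 4
  S → 5
  (T ⋈[d=g] S) → 3
  ρ[c/b]((T ⋈[d=g] S)) → 3
  ρ[a/g](ρ[c/b]((T ⋈[d=g] S))) → 3
  π[c,a](ρ[a/g](ρ[c/b]((T ⋈[d=g] S)))) → 3
  (γ[c; SUM(d)→a](π[d,c,z]((T ⋈[d=e] γ[e; MIN(a)→c](γ[a; MAX(c)→e]((S ⋈[g=c] π[c,a](R))))))) ∪ π[c,a](ρ[a/g](ρ[c/b]((T ⋈[d=g] S))))) → 5

== RESULT ==
c | a
2 | 9
6 | 6
6 | 6
7 | 6
8 | 9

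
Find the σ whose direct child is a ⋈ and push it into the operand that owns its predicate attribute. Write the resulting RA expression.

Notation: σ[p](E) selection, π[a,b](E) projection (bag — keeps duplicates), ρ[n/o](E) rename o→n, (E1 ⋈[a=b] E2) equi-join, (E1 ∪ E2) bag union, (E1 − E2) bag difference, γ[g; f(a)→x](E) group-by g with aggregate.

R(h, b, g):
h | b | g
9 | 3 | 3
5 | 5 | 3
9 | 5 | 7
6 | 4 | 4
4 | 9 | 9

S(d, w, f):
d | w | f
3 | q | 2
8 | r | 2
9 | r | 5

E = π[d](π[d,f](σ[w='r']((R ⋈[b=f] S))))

σ filters on w, owned by the right side.
E' = π[d](π[d,f]((R ⋈[b=f] σ[w='r'](S))))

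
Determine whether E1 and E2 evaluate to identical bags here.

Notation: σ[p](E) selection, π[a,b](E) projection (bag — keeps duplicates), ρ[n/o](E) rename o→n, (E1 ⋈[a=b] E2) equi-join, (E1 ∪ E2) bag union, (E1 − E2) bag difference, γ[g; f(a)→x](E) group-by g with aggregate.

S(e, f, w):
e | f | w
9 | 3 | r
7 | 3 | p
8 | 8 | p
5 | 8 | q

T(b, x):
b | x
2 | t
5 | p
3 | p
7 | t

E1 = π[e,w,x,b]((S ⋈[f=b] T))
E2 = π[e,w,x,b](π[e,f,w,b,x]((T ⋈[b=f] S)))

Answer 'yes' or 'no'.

E1 subexpression sizes:
  S → 4
  T → 4
  (S ⋈[f=b] T) → 2
  π[e,w,x,b]((S ⋈[f=b] T)) → 2
E2 subexpression sizes:
  T → 4
  S → 4
  (T ⋈[b=f] S) → 2
  π[e,f,w,b,x]((T ⋈[b=f] S)) → 2
  π[e,w,x,b](π[e,f,w,b,x]((T ⋈[b=f] S))) → 2

E1 and E2 produce the same multiset:
e | w | x | b
7 | p | p | 3
9 | r | p | 3

yes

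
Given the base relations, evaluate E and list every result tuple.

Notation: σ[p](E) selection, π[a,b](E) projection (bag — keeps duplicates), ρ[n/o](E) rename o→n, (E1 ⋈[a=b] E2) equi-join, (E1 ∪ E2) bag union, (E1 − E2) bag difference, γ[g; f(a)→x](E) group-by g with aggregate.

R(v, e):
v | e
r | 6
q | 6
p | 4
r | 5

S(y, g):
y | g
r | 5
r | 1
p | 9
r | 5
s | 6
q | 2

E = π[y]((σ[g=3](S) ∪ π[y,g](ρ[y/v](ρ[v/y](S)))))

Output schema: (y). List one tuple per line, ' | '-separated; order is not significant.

Subexpression sizes:
  S → 6
  σ[g=3](S) → 0
  S → 6
  ρ[v/y](S) → 6
  ρ[y/v](ρ[v/y](S)) → 6
  π[y,g](ρ[y/v](ρ[v/y](S))) → 6
  (σ[g=3](S) ∪ π[y,g](ρ[y/v](ρ[v/y](S)))) → 6
  π[y]((σ[g=3](S) ∪ π[y,g](ρ[y/v](ρ[v/y](S))))) → 6

== RESULT ==
y
p
q
r
r
r
s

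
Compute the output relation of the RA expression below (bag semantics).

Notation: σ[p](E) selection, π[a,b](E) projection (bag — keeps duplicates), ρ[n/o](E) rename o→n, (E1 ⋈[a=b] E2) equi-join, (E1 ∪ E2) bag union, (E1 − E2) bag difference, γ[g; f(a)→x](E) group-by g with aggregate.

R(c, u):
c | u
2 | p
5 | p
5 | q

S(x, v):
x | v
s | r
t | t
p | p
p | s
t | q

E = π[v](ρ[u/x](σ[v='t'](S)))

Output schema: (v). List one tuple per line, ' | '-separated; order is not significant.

Per-node cardinality:
  S → 5
  σ[v='t'](S) → 1
  ρ[u/x](σ[v='t'](S)) → 1
  π[v](ρ[u/x](σ[v='t'](S))) → 1

== RESULT ==
v
t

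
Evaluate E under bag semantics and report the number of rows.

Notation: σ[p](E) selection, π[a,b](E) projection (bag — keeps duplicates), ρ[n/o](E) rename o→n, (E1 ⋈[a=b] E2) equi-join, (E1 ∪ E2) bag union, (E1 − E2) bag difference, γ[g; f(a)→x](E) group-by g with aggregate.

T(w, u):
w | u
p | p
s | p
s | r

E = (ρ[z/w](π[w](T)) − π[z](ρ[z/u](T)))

Stepwise |·|:
  T → 3
  π[w](T) → 3
  ρ[z/w](π[w](T)) → 3
  T → 3
  ρ[z/u](T) → 3
  π[z](ρ[z/u](T)) → 3
  (ρ[z/w](π[w](T)) − π[z](ρ[z/u](T))) → 2

|E| = 2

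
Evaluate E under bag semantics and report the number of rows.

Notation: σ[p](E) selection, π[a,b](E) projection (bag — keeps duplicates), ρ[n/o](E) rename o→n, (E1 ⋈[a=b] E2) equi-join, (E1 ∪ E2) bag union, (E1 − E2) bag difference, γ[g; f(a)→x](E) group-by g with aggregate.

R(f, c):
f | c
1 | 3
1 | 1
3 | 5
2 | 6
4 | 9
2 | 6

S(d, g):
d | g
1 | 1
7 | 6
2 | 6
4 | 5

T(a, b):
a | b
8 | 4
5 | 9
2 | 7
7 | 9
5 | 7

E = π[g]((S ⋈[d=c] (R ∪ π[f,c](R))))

Row counts bottom-up:
  S → 4
  R → 6
  R → 6
  π[f,c](R) → 6
  (R ∪ π[f,c](R)) → 12
  (S ⋈[d=c] (R ∪ π[f,c](R))) → 2
  π[g]((S ⋈[d=c] (R ∪ π[f,c](R)))) → 2

|E| = 2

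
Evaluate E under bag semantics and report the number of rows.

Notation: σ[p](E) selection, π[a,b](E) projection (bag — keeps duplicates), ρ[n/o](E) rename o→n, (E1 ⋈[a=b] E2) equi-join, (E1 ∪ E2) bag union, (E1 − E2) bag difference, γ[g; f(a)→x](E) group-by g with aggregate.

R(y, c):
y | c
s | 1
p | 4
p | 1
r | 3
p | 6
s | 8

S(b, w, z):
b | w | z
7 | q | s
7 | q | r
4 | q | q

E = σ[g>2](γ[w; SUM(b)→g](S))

Row counts bottom-up:
  S → 3
  γ[w; SUM(b)→g](S) → 1
  σ[g>2](γ[w; SUM(b)→g](S)) → 1

|E| = 1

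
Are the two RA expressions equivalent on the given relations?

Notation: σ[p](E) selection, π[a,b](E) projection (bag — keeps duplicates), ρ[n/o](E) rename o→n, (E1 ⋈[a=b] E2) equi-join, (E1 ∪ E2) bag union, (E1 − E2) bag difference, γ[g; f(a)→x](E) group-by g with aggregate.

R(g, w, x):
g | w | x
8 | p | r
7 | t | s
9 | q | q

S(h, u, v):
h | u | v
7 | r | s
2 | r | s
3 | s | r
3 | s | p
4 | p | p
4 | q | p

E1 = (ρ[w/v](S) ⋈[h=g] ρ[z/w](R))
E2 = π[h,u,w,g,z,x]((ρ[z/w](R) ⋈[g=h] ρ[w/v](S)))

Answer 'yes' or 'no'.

E1 subexpression sizes:
  S → 6
  ρ[w/v](S) → 6
  R → 3
  ρ[z/w](R) → 3
  (ρ[w/v](S) ⋈[h=g] ρ[z/w](R)) → 1
E2 subexpression sizes:
  R → 3
  ρ[z/w](R) → 3
  S → 6
  ρ[w/v](S) → 6
  (ρ[z/w](R) ⋈[g=h] ρ[w/v](S)) → 1
  π[h,u,w,g,z,x]((ρ[z/w](R) ⋈[g=h] ρ[w/v](S))) → 1

E1 and E2 produce the same multiset:
h | u | w | g | z | x
7 | r | s | 7 | t | s

yes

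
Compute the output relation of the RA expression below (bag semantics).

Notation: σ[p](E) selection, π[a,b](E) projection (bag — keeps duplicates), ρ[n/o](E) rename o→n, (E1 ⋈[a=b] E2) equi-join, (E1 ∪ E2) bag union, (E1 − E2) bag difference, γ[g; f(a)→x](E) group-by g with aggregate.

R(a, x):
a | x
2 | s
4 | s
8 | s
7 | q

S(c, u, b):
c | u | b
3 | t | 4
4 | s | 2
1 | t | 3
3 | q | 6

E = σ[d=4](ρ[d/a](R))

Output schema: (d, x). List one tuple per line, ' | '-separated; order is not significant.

Subexpression sizes:
  R → 4
  ρ[d/a](R) → 4
  σ[d=4](ρ[d/a](R)) → 1

== RESULT ==
d | x
4 | s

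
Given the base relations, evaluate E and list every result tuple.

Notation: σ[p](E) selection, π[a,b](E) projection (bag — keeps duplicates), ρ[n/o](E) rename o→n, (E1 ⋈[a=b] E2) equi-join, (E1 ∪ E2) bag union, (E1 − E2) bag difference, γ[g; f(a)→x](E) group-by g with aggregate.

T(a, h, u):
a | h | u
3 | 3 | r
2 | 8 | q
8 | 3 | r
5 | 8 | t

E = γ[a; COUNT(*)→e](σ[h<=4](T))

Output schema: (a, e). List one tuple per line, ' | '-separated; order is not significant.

Subexpression sizes:
  T → 4
  σ[h<=4](T) → 2
  γ[a; COUNT(*)→e](σ[h<=4](T)) → 2

== RESULT ==
a | e
3 | 1
8 | 1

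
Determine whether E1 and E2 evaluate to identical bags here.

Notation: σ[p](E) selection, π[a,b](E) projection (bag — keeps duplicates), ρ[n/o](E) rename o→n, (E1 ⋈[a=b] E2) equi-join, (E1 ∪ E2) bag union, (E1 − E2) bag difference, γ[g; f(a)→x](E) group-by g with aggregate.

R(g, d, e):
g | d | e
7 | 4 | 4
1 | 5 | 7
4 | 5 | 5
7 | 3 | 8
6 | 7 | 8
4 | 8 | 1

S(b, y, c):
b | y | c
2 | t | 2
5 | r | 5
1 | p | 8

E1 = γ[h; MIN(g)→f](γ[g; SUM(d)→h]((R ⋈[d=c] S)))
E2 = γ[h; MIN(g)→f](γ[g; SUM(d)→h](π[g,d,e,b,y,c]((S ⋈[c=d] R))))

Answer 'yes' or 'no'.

E1 per-node cardinality:
  R → 6
  S → 3
  (R ⋈[d=c] S) → 3
  γ[g; SUM(d)→h]((R ⋈[d=c] S)) → 2
  γ[h; MIN(g)→f](γ[g; SUM(d)→h]((R ⋈[d=c] S))) → 2
E2 per-node cardinality:
  S → 3
  R → 6
  (S ⋈[c=d] R) → 3
  π[g,d,e,b,y,c]((S ⋈[c=d] R)) → 3
  γ[g; SUM(d)→h](π[g,d,e,b,y,c]((S ⋈[c=d] R))) → 2
  γ[h; MIN(g)→f](γ[g; SUM(d)→h](π[g,d,e,b,y,c]((S ⋈[c=d] R)))) → 2

E1 and E2 produce the same multiset:
h | f
5 | 1
13 | 4

yes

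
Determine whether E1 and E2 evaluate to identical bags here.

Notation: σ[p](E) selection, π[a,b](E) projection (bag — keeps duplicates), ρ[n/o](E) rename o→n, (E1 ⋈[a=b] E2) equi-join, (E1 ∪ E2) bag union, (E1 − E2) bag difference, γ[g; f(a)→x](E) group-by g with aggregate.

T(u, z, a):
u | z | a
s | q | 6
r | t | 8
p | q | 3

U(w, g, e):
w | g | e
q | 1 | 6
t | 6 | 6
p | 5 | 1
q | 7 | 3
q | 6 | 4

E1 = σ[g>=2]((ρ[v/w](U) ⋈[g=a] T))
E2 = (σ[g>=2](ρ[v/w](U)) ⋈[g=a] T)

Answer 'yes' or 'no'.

E1 stepwise |·|:
  U → 5
  ρ[v/w](U) → 5
  T → 3
  (ρ[v/w](U) ⋈[g=a] T) → 2
  σ[g>=2]((ρ[v/w](U) ⋈[g=a] T)) → 2
E2 stepwise |·|:
  U → 5
  ρ[v/w](U) → 5
  σ[g>=2](ρ[v/w](U)) → 4
  T → 3
  (σ[g>=2](ρ[v/w](U)) ⋈[g=a] T) → 2

E1 and E2 produce the same multiset:
v | g | e | u | z | a
q | 6 | 4 | s | q | 6
t | 6 | 6 | s | q | 6

yes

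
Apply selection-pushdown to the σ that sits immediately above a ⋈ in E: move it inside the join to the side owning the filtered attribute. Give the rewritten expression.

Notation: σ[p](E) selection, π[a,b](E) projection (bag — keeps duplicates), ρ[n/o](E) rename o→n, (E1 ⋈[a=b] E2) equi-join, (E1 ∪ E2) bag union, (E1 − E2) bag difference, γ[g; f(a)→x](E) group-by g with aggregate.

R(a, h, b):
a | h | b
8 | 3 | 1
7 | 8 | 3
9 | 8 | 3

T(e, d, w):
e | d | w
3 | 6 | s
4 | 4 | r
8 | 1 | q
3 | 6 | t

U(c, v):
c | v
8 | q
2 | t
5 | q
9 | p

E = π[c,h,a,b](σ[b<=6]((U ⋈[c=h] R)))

σ filters on b, owned by the right side.
E' = π[c,h,a,b]((U ⋈[c=h] σ[b<=6](R)))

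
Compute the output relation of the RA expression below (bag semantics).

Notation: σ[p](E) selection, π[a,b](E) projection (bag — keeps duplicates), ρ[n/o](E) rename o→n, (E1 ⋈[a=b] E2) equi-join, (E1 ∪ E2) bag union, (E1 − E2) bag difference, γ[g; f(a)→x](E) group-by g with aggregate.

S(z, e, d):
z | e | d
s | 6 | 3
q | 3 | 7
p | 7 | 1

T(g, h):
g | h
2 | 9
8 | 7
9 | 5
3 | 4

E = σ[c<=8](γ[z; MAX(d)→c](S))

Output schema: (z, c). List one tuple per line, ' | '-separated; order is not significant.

Row counts bottom-up:
  S → 3
  γ[z; MAX(d)→c](S) → 3
  σ[c<=8](γ[z; MAX(d)→c](S)) → 3

== RESULT ==
z | c
p | 1
q | 7
s | 3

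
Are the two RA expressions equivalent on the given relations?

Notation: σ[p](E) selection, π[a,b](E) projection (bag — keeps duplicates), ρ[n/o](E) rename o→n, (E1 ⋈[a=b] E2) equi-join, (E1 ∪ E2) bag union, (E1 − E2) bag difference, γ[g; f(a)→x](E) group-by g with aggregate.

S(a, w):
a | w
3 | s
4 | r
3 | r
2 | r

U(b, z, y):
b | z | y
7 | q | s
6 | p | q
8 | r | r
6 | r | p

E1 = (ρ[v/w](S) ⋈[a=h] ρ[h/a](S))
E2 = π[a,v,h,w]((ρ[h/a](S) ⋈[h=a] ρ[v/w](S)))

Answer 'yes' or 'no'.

E1 per-node cardinality:
  S → 4
  ρ[v/w](S) → 4
  S → 4
  ρ[h/a](S) → 4
  (ρ[v/w](S) ⋈[a=h] ρ[h/a](S)) → 6
E2 per-node cardinality:
  S → 4
  ρ[h/a](S) → 4
  S → 4
  ρ[v/w](S) → 4
  (ρ[h/a](S) ⋈[h=a] ρ[v/w](S)) → 6
  π[a,v,h,w]((ρ[h/a](S) ⋈[h=a] ρ[v/w](S))) → 6

E1 and E2 produce the same multiset:
a | v | h | w
2 | r | 2 | r
3 | r | 3 | r
3 | r | 3 | s
3 | s | 3 | r
3 | s | 3 | s
4 | r | 4 | r

yes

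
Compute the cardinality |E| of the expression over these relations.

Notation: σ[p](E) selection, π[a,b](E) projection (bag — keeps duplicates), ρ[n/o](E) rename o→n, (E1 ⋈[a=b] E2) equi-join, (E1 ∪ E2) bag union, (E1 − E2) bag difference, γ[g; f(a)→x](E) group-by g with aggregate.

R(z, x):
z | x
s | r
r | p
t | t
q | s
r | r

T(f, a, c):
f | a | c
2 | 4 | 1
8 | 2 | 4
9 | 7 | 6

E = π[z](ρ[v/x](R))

Stepwise |·|:
  R → 5
  ρ[v/x](R) → 5
  π[z](ρ[v/x](R)) → 5

|E| = 5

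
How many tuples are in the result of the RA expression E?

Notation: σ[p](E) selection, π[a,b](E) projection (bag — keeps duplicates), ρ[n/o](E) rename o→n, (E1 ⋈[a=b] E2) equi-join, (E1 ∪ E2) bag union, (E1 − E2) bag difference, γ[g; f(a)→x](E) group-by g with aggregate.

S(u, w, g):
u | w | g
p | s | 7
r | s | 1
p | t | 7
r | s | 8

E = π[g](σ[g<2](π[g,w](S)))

Subexpression sizes:
  S → 4
  π[g,w](S) → 4
  σ[g<2](π[g,w](S)) → 1
  π[g](σ[g<2](π[g,w](S))) → 1

|E| = 1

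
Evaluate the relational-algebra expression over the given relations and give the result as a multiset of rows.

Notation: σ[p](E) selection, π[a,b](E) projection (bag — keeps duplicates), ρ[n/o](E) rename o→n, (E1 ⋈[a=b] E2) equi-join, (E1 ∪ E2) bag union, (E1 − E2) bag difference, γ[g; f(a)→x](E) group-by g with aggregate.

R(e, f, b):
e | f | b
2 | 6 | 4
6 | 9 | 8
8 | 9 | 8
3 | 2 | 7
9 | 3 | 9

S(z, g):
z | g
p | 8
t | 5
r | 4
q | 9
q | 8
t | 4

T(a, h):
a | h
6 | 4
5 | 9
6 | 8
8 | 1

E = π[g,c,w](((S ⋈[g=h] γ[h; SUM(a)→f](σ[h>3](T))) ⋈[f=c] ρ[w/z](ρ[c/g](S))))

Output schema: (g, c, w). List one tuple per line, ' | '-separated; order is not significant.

Row counts bottom-up:
  S → 6
  T → 4
  σ[h>3](T) → 3
  γ[h; SUM(a)→f](σ[h>3](T)) → 3
  (S ⋈[g=h] γ[h; SUM(a)→f](σ[h>3](T))) → 5
  S → 6
  ρ[c/g](S) → 6
  ρ[w/z](ρ[c/g](S)) → 6
  ((S ⋈[g=h] γ[h; SUM(a)→f](σ[h>3](T))) ⋈[f=c] ρ[w/z](ρ[c/g](S))) → 1
  π[g,c,w](((S ⋈[g=h] γ[h; SUM(a)→f](σ[h>3](T))) ⋈[f=c] ρ[w/z](ρ[c/g](S)))) → 1

== RESULT ==
g | c | w
9 | 5 | t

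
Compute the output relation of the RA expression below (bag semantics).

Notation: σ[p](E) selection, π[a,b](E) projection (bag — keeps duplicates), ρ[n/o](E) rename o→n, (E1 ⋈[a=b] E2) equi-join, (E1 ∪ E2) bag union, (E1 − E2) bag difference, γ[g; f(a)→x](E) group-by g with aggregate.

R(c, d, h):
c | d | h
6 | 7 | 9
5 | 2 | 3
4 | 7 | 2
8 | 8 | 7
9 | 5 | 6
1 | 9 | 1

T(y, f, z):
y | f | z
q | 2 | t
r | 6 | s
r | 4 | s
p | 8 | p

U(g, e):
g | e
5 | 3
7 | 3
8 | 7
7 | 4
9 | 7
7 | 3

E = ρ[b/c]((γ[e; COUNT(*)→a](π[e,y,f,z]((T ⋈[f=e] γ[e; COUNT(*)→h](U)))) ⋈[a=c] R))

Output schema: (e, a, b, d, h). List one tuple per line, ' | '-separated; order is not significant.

Per-node cardinality:
  T → 4
  U → 6
  γ[e; COUNT(*)→h](U) → 3
  (T ⋈[f=e] γ[e; COUNT(*)→h](U)) → 1
  π[e,y,f,z]((T ⋈[f=e] γ[e; COUNT(*)→h](U))) → 1
  γ[e; COUNT(*)→a](π[e,y,f,z]((T ⋈[f=e] γ[e; COUNT(*)→h](U)))) → 1
  R → 6
  (γ[e; COUNT(*)→a](π[e,y,f,z]((T ⋈[f=e] γ[e; COUNT(*)→h](U)))) ⋈[a=c] R) → 1
  ρ[b/c]((γ[e; COUNT(*)→a](π[e,y,f,z]((T ⋈[f=e] γ[e; COUNT(*)→h](U)))) ⋈[a=c] R)) → 1

== RESULT ==
e | a | b | d | h
4 | 1 | 1 | 9 | 1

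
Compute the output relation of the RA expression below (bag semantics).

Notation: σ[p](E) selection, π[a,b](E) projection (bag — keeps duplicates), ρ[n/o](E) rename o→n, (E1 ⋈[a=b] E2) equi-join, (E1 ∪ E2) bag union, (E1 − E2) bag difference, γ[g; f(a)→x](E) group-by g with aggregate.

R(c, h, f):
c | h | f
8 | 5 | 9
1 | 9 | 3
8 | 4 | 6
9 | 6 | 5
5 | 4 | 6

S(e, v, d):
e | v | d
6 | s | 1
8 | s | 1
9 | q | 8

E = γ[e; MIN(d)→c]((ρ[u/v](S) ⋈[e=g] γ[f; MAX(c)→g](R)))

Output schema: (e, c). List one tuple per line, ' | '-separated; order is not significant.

Per-node cardinality:
  S → 3
  ρ[u/v](S) → 3
  R → 5
  γ[f; MAX(c)→g](R) → 4
  (ρ[u/v](S) ⋈[e=g] γ[f; MAX(c)→g](R)) → 3
  γ[e; MIN(d)→c]((ρ[u/v](S) ⋈[e=g] γ[f; MAX(c)→g](R))) → 2

== RESULT ==
e | c
8 | 1
9 | 8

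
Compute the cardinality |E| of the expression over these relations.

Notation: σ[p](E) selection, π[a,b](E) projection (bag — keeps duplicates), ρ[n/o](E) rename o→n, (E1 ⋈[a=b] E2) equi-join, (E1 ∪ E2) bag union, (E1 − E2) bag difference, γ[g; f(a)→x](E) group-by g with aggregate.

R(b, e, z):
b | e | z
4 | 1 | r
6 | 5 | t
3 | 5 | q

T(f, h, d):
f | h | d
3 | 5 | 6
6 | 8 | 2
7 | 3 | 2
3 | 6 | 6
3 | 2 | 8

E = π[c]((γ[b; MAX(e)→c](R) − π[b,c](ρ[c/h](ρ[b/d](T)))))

Subexpression sizes:
  R → 3
  γ[b; MAX(e)→c](R) → 3
  T → 5
  ρ[b/d](T) → 5
  ρ[c/h](ρ[b/d](T)) → 5
  π[b,c](ρ[c/h](ρ[b/d](T))) → 5
  (γ[b; MAX(e)→c](R) − π[b,c](ρ[c/h](ρ[b/d](T)))) → 2
  π[c]((γ[b; MAX(e)→c](R) − π[b,c](ρ[c/h](ρ[b/d](T))))) → 2

|E| = 2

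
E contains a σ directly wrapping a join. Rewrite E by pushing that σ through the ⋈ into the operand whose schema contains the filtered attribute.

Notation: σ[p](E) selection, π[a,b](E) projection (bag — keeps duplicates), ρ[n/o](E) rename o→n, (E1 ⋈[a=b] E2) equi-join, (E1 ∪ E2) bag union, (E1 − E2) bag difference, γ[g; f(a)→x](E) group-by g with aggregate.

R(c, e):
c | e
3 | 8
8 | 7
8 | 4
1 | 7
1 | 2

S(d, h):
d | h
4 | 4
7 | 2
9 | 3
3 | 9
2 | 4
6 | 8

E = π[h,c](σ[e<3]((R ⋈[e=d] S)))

σ filters on e, owned by the left side.
E' = π[h,c]((σ[e<3](R) ⋈[e=d] S))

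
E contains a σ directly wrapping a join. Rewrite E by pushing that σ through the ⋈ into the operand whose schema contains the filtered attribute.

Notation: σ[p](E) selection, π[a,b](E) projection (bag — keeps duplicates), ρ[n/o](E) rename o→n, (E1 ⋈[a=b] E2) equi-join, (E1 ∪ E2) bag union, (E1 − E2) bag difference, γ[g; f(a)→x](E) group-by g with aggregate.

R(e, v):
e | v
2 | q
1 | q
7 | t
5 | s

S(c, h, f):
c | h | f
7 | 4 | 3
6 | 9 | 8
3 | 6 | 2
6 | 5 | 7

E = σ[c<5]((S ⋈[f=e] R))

σ filters on c, owned by the left side.
E' = (σ[c<5](S) ⋈[f=e] R)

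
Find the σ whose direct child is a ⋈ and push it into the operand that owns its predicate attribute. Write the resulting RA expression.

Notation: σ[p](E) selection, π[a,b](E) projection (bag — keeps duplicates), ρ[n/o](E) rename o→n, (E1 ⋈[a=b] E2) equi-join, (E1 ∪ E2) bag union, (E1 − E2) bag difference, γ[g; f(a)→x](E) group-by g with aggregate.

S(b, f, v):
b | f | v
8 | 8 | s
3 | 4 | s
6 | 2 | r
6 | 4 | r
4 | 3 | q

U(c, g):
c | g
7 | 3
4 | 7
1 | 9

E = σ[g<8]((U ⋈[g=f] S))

σ filters on g, owned by the left side.
E' = (σ[g<8](U) ⋈[g=f] S)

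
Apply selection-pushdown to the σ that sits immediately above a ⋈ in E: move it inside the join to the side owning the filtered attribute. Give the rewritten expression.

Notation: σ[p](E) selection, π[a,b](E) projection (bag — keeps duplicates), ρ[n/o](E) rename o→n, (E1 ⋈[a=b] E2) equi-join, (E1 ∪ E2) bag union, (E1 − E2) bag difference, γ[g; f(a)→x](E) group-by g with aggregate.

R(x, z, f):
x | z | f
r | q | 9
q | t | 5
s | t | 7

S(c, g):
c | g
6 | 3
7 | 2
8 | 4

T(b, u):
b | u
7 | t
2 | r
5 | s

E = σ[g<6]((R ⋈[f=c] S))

σ filters on g, owned by the right side.
E' = (R ⋈[f=c] σ[g<6](S))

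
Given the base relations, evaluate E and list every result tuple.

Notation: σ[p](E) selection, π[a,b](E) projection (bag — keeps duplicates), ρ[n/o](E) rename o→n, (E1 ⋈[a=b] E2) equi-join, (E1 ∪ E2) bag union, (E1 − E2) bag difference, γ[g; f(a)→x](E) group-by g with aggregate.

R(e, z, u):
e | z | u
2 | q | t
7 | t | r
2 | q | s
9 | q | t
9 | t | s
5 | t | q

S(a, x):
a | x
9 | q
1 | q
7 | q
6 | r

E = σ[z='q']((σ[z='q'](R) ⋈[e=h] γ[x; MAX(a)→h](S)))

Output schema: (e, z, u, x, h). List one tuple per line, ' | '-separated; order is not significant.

Stepwise |·|:
  R → 6
  σ[z='q'](R) → 3
  S → 4
  γ[x; MAX(a)→h](S) → 2
  (σ[z='q'](R) ⋈[e=h] γ[x; MAX(a)→h](S)) → 1
  σ[z='q']((σ[z='q'](R) ⋈[e=h] γ[x; MAX(a)→h](S))) → 1

== RESULT ==
e | z | u | x | h
9 | q | t | q | 9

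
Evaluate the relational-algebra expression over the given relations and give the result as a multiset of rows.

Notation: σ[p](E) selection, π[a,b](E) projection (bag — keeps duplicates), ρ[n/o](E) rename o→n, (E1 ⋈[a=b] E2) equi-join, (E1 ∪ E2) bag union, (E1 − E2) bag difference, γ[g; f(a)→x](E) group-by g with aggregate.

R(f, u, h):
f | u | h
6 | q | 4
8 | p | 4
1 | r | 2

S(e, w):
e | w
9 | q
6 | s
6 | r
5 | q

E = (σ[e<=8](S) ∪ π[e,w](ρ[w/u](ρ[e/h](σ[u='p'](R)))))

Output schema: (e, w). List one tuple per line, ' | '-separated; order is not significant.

Per-node cardinality:
  S → 4
  σ[e<=8](S) → 3
  R → 3
  σ[u='p'](R) → 1
  ρ[e/h](σ[u='p'](R)) → 1
  ρ[w/u](ρ[e/h](σ[u='p'](R))) → 1
  π[e,w](ρ[w/u](ρ[e/h](σ[u='p'](R)))) → 1
  (σ[e<=8](S) ∪ π[e,w](ρ[w/u](ρ[e/h](σ[u='p'](R))))) → 4

== RESULT ==
e | w
4 | p
5 | q
6 | r
6 | s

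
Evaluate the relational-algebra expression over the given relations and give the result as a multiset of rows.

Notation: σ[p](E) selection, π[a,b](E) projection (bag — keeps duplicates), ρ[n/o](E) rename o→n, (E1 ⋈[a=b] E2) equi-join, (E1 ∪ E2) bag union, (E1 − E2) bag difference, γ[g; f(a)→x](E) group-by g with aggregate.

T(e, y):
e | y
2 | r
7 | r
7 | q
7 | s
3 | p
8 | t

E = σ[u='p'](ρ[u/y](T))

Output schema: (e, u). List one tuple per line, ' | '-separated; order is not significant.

Stepwise |·|:
  T → 6
  ρ[u/y](T) → 6
  σ[u='p'](ρ[u/y](T)) → 1

== RESULT ==
e | u
3 | p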